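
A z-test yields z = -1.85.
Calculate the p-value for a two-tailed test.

Answer: p-value ≈ 0.0643

Derivation:
For z = -1.85:
p = 2×P(Z > |-1.85|) = 2×(1 - Φ(1.85)) = 0.0643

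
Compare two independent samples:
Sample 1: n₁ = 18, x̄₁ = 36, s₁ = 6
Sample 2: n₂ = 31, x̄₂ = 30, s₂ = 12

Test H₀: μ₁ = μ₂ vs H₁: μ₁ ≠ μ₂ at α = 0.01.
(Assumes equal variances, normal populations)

Answer: t = 1.9765, fail to reject H₀

Derivation:
Pooled variance: s²_p = [17×6² + 30×12²]/(47) = 104.9362
s_p = 10.2438
SE = s_p×√(1/n₁ + 1/n₂) = 10.2438×√(1/18 + 1/31) = 3.0356
t = (x̄₁ - x̄₂)/SE = (36 - 30)/3.0356 = 1.9765
df = 47, t-critical = ±2.685
Decision: fail to reject H₀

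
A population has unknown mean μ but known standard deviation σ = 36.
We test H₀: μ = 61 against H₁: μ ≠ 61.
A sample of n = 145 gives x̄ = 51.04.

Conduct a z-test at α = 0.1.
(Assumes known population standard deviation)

Standard error: SE = σ/√n = 36/√145 = 2.9896
z-statistic: z = (x̄ - μ₀)/SE = (51.04 - 61)/2.9896 = -3.3315
Critical value: ±1.645
p-value = 0.0009
Decision: reject H₀

Answer: z = -3.3315, reject H₀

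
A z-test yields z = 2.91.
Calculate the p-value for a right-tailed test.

Answer: p-value ≈ 0.0018

Derivation:
For z = 2.91:
p = P(Z > 2.91) = 1 - Φ(2.91) = 0.0018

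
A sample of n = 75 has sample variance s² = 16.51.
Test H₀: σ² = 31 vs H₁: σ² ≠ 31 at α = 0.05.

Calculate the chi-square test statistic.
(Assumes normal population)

df = n - 1 = 74
χ² = (n-1)s²/σ₀² = 74×16.51/31 = 39.4110
Critical values: χ²_{0.975,74} = 52.103, χ²_{0.025,74} = 99.678
Rejection region: χ² < 52.103 or χ² > 99.678
Decision: reject H₀

Answer: χ² = 39.4110, reject H₀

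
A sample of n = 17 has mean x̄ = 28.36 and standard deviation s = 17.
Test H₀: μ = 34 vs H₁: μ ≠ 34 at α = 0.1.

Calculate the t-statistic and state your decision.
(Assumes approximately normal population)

Answer: t = -1.3679, fail to reject H₀

Derivation:
df = n - 1 = 16
SE = s/√n = 17/√17 = 4.1231
t = (x̄ - μ₀)/SE = (28.36 - 34)/4.1231 = -1.3679
Critical value: t_{0.05,16} = ±1.746
p-value ≈ 0.1902
Decision: fail to reject H₀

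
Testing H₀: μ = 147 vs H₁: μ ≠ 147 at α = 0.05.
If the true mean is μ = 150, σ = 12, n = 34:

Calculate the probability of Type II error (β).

SE = σ/√n = 12/√34 = 2.0580
Critical values: μ₀ ± z_0.025×SE = 147 ± 1.960×2.0580
Acceptance region: (142.9663, 151.0337)
Under H₁ (μ = 150): z_high = (151.0337 - 150)/2.0580 = 0.5023, z_low = (142.9663 - 150)/2.0580 = -3.4177
β = P(not reject | H₁) = Φ(0.5023) - Φ(-3.4177) ≈ 0.6920

Answer: β ≈ 0.6920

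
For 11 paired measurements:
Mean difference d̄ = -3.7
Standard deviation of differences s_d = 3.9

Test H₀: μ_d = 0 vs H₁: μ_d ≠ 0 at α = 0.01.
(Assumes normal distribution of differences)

Answer: t = -3.1465, fail to reject H₀

Derivation:
df = n - 1 = 10
SE = s_d/√n = 3.9/√11 = 1.1759
t = d̄/SE = -3.7/1.1759 = -3.1465
Critical value: t_{0.005,10} = ±3.169
p-value ≈ 0.0104
Decision: fail to reject H₀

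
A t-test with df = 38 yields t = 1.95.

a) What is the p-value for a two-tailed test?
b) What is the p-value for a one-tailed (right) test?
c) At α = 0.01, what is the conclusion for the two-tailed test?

Using t-distribution with df = 38:
a) Two-tailed: p = 2×P(T > 1.95) = 0.0586
b) One-tailed: p = P(T > 1.95) = 0.0293
c) 0.0586 ≥ 0.01, fail to reject H₀

Answer: a) 0.0586, b) 0.0293, c) fail to reject H₀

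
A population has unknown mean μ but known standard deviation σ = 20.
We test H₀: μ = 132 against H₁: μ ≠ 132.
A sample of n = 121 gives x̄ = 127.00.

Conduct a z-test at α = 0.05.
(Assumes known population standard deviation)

Standard error: SE = σ/√n = 20/√121 = 1.8182
z-statistic: z = (x̄ - μ₀)/SE = (127.00 - 132)/1.8182 = -2.7500
Critical value: ±1.960
p-value = 0.0060
Decision: reject H₀

Answer: z = -2.7500, reject H₀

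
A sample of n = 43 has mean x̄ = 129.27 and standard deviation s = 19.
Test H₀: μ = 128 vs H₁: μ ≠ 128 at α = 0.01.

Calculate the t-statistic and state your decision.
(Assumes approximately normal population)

df = n - 1 = 42
SE = s/√n = 19/√43 = 2.8975
t = (x̄ - μ₀)/SE = (129.27 - 128)/2.8975 = 0.4383
Critical value: t_{0.005,42} = ±2.698
p-value ≈ 0.6634
Decision: fail to reject H₀

Answer: t = 0.4383, fail to reject H₀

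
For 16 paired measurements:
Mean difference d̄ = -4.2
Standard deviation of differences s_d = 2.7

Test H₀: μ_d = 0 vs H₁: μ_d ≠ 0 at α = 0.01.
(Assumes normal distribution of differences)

Answer: t = -6.2222, reject H₀

Derivation:
df = n - 1 = 15
SE = s_d/√n = 2.7/√16 = 0.6750
t = d̄/SE = -4.2/0.6750 = -6.2222
Critical value: t_{0.005,15} = ±2.947
p-value < 0.0001
Decision: reject H₀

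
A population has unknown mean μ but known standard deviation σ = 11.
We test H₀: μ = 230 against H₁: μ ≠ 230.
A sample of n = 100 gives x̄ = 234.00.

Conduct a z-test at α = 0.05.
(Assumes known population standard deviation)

Standard error: SE = σ/√n = 11/√100 = 1.1000
z-statistic: z = (x̄ - μ₀)/SE = (234.00 - 230)/1.1000 = 3.6364
Critical value: ±1.960
p-value = 0.0003
Decision: reject H₀

Answer: z = 3.6364, reject H₀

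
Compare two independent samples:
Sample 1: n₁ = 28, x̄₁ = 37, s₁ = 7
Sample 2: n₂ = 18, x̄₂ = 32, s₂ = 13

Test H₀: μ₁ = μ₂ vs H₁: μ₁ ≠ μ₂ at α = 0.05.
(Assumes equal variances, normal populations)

Answer: t = 1.6948, fail to reject H₀

Derivation:
Pooled variance: s²_p = [27×7² + 17×13²]/(44) = 95.3636
s_p = 9.7654
SE = s_p×√(1/n₁ + 1/n₂) = 9.7654×√(1/28 + 1/18) = 2.9502
t = (x̄₁ - x̄₂)/SE = (37 - 32)/2.9502 = 1.6948
df = 44, t-critical = ±2.015
Decision: fail to reject H₀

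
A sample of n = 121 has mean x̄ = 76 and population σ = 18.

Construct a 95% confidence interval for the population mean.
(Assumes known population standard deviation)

Confidence level: 95%, α = 0.05
z_0.025 = 1.960
SE = σ/√n = 18/√121 = 1.6364
Margin of error = 1.960 × 1.6364 = 3.2073
CI: x̄ ± margin = 76 ± 3.2073
CI: (72.7927, 79.2073)

Answer: (72.7927, 79.2073)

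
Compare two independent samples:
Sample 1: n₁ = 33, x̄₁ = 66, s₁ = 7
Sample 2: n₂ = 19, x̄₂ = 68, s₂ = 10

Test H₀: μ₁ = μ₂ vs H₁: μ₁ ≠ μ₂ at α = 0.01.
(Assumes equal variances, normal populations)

Answer: t = -0.8462, fail to reject H₀

Derivation:
Pooled variance: s²_p = [32×7² + 18×10²]/(50) = 67.3600
s_p = 8.2073
SE = s_p×√(1/n₁ + 1/n₂) = 8.2073×√(1/33 + 1/19) = 2.3636
t = (x̄₁ - x̄₂)/SE = (66 - 68)/2.3636 = -0.8462
df = 50, t-critical = ±2.678
Decision: fail to reject H₀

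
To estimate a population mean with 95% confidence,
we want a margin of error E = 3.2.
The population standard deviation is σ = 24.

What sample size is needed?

z_0.025 = 1.960
n = (z×σ/E)² = (1.960×24/3.2)²
n = 216.0900
Round up: n = 217

Answer: n = 217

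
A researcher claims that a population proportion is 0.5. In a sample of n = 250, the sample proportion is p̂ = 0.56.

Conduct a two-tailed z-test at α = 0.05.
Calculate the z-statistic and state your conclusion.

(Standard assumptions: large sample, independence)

Answer: z = 1.8974, fail to reject H₀

Derivation:
H₀: p = 0.5, H₁: p ≠ 0.5
Standard error: SE = √(p₀(1-p₀)/n) = √(0.5×0.5/250) = 0.031623
z-statistic: z = (p̂ - p₀)/SE = (0.56 - 0.5)/0.031623 = 1.8974
Critical value: z_0.025 = ±1.960
p-value = 0.0578
Decision: fail to reject H₀ at α = 0.05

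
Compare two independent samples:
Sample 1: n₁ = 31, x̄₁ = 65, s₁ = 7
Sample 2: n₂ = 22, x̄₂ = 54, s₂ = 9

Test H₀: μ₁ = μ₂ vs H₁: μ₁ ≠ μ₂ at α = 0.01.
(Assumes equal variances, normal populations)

Answer: t = 5.0041, reject H₀

Derivation:
Pooled variance: s²_p = [30×7² + 21×9²]/(51) = 62.1765
s_p = 7.8852
SE = s_p×√(1/n₁ + 1/n₂) = 7.8852×√(1/31 + 1/22) = 2.1982
t = (x̄₁ - x̄₂)/SE = (65 - 54)/2.1982 = 5.0041
df = 51, t-critical = ±2.676
Decision: reject H₀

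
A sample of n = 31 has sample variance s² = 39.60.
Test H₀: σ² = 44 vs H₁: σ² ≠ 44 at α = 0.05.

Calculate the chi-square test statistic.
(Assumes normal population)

Answer: χ² = 27.0000, fail to reject H₀

Derivation:
df = n - 1 = 30
χ² = (n-1)s²/σ₀² = 30×39.60/44 = 27.0000
Critical values: χ²_{0.975,30} = 16.791, χ²_{0.025,30} = 46.979
Rejection region: χ² < 16.791 or χ² > 46.979
Decision: fail to reject H₀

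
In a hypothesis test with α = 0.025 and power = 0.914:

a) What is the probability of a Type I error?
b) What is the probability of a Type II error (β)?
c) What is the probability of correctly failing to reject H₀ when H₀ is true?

Answer: a) 0.025, b) 0.086, c) 0.975

Derivation:
a) Type I error probability = α = 0.025
b) Power = P(reject H₀ | H₁ true) = 1 - β = 0.914, so Type II error probability = β = 1 - Power = 0.086
c) P(fail to reject H₀ | H₀ true) = 1 - α = 0.975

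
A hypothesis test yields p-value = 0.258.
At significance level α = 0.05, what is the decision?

Answer: fail to reject H₀

Derivation:
Compare p-value to α:
0.258 ≥ 0.05
Decision: fail to reject H₀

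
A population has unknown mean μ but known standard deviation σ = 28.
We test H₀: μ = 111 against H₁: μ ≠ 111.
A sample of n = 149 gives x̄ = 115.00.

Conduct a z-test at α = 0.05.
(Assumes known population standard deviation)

Answer: z = 1.7438, fail to reject H₀

Derivation:
Standard error: SE = σ/√n = 28/√149 = 2.2938
z-statistic: z = (x̄ - μ₀)/SE = (115.00 - 111)/2.2938 = 1.7438
Critical value: ±1.960
p-value = 0.0812
Decision: fail to reject H₀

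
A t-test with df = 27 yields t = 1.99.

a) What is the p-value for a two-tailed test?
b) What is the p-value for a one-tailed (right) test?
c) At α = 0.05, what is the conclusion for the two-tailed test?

Answer: a) 0.0568, b) 0.0284, c) fail to reject H₀

Derivation:
Using t-distribution with df = 27:
a) Two-tailed: p = 2×P(T > 1.99) = 0.0568
b) One-tailed: p = P(T > 1.99) = 0.0284
c) 0.0568 ≥ 0.05, fail to reject H₀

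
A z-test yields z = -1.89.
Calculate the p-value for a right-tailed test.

Answer: p-value ≈ 0.9706

Derivation:
For z = -1.89:
p = P(Z > -1.89) = 1 - Φ(-1.89) = 0.9706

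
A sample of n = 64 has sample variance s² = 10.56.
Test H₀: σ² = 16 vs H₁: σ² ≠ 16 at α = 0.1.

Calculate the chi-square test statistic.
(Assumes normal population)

Answer: χ² = 41.5800, reject H₀

Derivation:
df = n - 1 = 63
χ² = (n-1)s²/σ₀² = 63×10.56/16 = 41.5800
Critical values: χ²_{0.95,63} = 45.741, χ²_{0.05,63} = 82.529
Rejection region: χ² < 45.741 or χ² > 82.529
Decision: reject H₀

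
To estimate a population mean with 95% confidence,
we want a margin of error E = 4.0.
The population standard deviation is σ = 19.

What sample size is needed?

Answer: n = 87

Derivation:
z_0.025 = 1.960
n = (z×σ/E)² = (1.960×19/4.0)²
n = 86.6761
Round up: n = 87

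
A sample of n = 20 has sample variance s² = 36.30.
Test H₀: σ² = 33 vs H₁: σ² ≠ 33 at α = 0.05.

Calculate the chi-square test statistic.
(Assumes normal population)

df = n - 1 = 19
χ² = (n-1)s²/σ₀² = 19×36.30/33 = 20.9000
Critical values: χ²_{0.975,19} = 8.907, χ²_{0.025,19} = 32.852
Rejection region: χ² < 8.907 or χ² > 32.852
Decision: fail to reject H₀

Answer: χ² = 20.9000, fail to reject H₀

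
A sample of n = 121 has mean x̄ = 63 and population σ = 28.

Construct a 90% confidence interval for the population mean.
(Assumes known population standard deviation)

Answer: (58.8127, 67.1873)

Derivation:
Confidence level: 90%, α = 0.1
z_0.05 = 1.645
SE = σ/√n = 28/√121 = 2.5455
Margin of error = 1.645 × 2.5455 = 4.1873
CI: x̄ ± margin = 63 ± 4.1873
CI: (58.8127, 67.1873)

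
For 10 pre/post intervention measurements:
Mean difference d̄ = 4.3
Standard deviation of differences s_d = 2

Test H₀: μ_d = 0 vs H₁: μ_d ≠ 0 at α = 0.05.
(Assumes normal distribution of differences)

Answer: t = 6.7984, reject H₀

Derivation:
df = n - 1 = 9
SE = s_d/√n = 2/√10 = 0.6325
t = d̄/SE = 4.3/0.6325 = 6.7984
Critical value: t_{0.025,9} = ±2.262
p-value ≈ 0.0001
Decision: reject H₀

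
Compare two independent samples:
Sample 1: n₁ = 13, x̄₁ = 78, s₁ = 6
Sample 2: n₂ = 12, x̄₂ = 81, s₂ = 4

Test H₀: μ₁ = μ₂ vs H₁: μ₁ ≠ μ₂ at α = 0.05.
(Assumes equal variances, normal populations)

Pooled variance: s²_p = [12×6² + 11×4²]/(23) = 26.4348
s_p = 5.1415
SE = s_p×√(1/n₁ + 1/n₂) = 5.1415×√(1/13 + 1/12) = 2.0582
t = (x̄₁ - x̄₂)/SE = (78 - 81)/2.0582 = -1.4576
df = 23, t-critical = ±2.069
Decision: fail to reject H₀

Answer: t = -1.4576, fail to reject H₀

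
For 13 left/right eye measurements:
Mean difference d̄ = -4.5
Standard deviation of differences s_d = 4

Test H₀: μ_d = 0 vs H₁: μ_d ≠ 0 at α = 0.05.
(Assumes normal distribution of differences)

Answer: t = -4.0562, reject H₀

Derivation:
df = n - 1 = 12
SE = s_d/√n = 4/√13 = 1.1094
t = d̄/SE = -4.5/1.1094 = -4.0562
Critical value: t_{0.025,12} = ±2.179
p-value ≈ 0.0016
Decision: reject H₀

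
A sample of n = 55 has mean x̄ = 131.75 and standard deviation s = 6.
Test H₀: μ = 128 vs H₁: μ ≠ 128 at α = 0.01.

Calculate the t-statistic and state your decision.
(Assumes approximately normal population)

Answer: t = 4.6354, reject H₀

Derivation:
df = n - 1 = 54
SE = s/√n = 6/√55 = 0.8090
t = (x̄ - μ₀)/SE = (131.75 - 128)/0.8090 = 4.6354
Critical value: t_{0.005,54} = ±2.670
p-value < 0.0001
Decision: reject H₀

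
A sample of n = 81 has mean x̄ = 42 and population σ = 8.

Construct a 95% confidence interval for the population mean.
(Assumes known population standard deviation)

Confidence level: 95%, α = 0.05
z_0.025 = 1.960
SE = σ/√n = 8/√81 = 0.8889
Margin of error = 1.960 × 0.8889 = 1.7422
CI: x̄ ± margin = 42 ± 1.7422
CI: (40.2578, 43.7422)

Answer: (40.2578, 43.7422)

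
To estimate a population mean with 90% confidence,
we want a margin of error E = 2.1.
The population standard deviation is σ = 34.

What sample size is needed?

z_0.05 = 1.645
n = (z×σ/E)² = (1.645×34/2.1)²
n = 709.3344
Round up: n = 710

Answer: n = 710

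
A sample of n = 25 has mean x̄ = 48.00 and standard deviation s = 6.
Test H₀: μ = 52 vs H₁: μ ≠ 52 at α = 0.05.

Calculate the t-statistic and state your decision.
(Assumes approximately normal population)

Answer: t = -3.3333, reject H₀

Derivation:
df = n - 1 = 24
SE = s/√n = 6/√25 = 1.2000
t = (x̄ - μ₀)/SE = (48.00 - 52)/1.2000 = -3.3333
Critical value: t_{0.025,24} = ±2.064
p-value ≈ 0.0028
Decision: reject H₀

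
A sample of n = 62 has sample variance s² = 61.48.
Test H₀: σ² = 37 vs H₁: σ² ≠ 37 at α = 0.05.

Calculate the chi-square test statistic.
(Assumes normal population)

df = n - 1 = 61
χ² = (n-1)s²/σ₀² = 61×61.48/37 = 101.3589
Critical values: χ²_{0.975,61} = 41.303, χ²_{0.025,61} = 84.476
Rejection region: χ² < 41.303 or χ² > 84.476
Decision: reject H₀

Answer: χ² = 101.3589, reject H₀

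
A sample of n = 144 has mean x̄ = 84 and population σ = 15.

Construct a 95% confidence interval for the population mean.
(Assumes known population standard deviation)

Answer: (81.5500, 86.4500)

Derivation:
Confidence level: 95%, α = 0.05
z_0.025 = 1.960
SE = σ/√n = 15/√144 = 1.2500
Margin of error = 1.960 × 1.2500 = 2.4500
CI: x̄ ± margin = 84 ± 2.4500
CI: (81.5500, 86.4500)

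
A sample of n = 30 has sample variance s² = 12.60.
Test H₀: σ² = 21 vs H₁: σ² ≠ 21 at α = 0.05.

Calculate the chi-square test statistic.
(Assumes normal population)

Answer: χ² = 17.4000, fail to reject H₀

Derivation:
df = n - 1 = 29
χ² = (n-1)s²/σ₀² = 29×12.60/21 = 17.4000
Critical values: χ²_{0.975,29} = 16.047, χ²_{0.025,29} = 45.722
Rejection region: χ² < 16.047 or χ² > 45.722
Decision: fail to reject H₀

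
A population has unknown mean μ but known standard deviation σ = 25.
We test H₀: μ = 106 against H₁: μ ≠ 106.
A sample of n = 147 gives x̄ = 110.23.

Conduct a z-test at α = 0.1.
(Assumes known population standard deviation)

Answer: z = 2.0514, reject H₀

Derivation:
Standard error: SE = σ/√n = 25/√147 = 2.0620
z-statistic: z = (x̄ - μ₀)/SE = (110.23 - 106)/2.0620 = 2.0514
Critical value: ±1.645
p-value = 0.0402
Decision: reject H₀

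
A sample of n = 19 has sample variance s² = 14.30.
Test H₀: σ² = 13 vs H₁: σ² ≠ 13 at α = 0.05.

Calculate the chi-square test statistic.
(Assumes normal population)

df = n - 1 = 18
χ² = (n-1)s²/σ₀² = 18×14.30/13 = 19.8000
Critical values: χ²_{0.975,18} = 8.231, χ²_{0.025,18} = 31.526
Rejection region: χ² < 8.231 or χ² > 31.526
Decision: fail to reject H₀

Answer: χ² = 19.8000, fail to reject H₀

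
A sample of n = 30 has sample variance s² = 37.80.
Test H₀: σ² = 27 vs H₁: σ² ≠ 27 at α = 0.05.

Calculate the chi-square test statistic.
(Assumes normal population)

Answer: χ² = 40.6000, fail to reject H₀

Derivation:
df = n - 1 = 29
χ² = (n-1)s²/σ₀² = 29×37.80/27 = 40.6000
Critical values: χ²_{0.975,29} = 16.047, χ²_{0.025,29} = 45.722
Rejection region: χ² < 16.047 or χ² > 45.722
Decision: fail to reject H₀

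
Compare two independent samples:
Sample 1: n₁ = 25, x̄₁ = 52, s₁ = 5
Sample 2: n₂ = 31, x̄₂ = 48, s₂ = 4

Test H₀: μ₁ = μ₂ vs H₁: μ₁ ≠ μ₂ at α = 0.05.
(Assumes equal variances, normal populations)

Pooled variance: s²_p = [24×5² + 30×4²]/(54) = 20.0000
s_p = 4.4721
SE = s_p×√(1/n₁ + 1/n₂) = 4.4721×√(1/25 + 1/31) = 1.2021
t = (x̄₁ - x̄₂)/SE = (52 - 48)/1.2021 = 3.3275
df = 54, t-critical = ±2.005
Decision: reject H₀

Answer: t = 3.3275, reject H₀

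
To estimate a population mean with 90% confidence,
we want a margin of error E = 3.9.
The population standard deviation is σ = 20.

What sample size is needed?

Answer: n = 72

Derivation:
z_0.05 = 1.645
n = (z×σ/E)² = (1.645×20/3.9)²
n = 71.1644
Round up: n = 72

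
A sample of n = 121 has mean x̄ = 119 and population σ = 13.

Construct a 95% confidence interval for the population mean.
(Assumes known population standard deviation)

Answer: (116.6837, 121.3163)

Derivation:
Confidence level: 95%, α = 0.05
z_0.025 = 1.960
SE = σ/√n = 13/√121 = 1.1818
Margin of error = 1.960 × 1.1818 = 2.3163
CI: x̄ ± margin = 119 ± 2.3163
CI: (116.6837, 121.3163)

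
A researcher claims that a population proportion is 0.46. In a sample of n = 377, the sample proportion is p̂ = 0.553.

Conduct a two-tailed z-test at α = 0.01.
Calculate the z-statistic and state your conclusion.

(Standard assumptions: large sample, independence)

H₀: p = 0.46, H₁: p ≠ 0.46
Standard error: SE = √(p₀(1-p₀)/n) = √(0.46×0.54/377) = 0.025669
z-statistic: z = (p̂ - p₀)/SE = (0.553 - 0.46)/0.025669 = 3.6230
Critical value: z_0.005 = ±2.576
p-value = 0.0003
Decision: reject H₀ at α = 0.01

Answer: z = 3.6230, reject H₀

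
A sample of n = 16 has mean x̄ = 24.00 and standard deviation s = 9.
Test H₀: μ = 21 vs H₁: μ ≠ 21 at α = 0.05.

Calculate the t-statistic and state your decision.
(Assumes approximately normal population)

df = n - 1 = 15
SE = s/√n = 9/√16 = 2.2500
t = (x̄ - μ₀)/SE = (24.00 - 21)/2.2500 = 1.3333
Critical value: t_{0.025,15} = ±2.131
p-value ≈ 0.2023
Decision: fail to reject H₀

Answer: t = 1.3333, fail to reject H₀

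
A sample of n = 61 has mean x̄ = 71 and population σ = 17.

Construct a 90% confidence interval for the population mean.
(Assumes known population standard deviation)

Confidence level: 90%, α = 0.1
z_0.05 = 1.645
SE = σ/√n = 17/√61 = 2.1766
Margin of error = 1.645 × 2.1766 = 3.5805
CI: x̄ ± margin = 71 ± 3.5805
CI: (67.4195, 74.5805)

Answer: (67.4195, 74.5805)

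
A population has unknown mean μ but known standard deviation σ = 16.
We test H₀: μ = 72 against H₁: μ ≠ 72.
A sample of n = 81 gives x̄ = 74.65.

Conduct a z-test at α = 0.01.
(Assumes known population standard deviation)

Answer: z = 1.4906, fail to reject H₀

Derivation:
Standard error: SE = σ/√n = 16/√81 = 1.7778
z-statistic: z = (x̄ - μ₀)/SE = (74.65 - 72)/1.7778 = 1.4906
Critical value: ±2.576
p-value = 0.1361
Decision: fail to reject H₀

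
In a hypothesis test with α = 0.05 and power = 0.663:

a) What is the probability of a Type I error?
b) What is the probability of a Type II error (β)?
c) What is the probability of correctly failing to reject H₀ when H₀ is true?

Answer: a) 0.05, b) 0.337, c) 0.95

Derivation:
a) Type I error probability = α = 0.05
b) Power = P(reject H₀ | H₁ true) = 1 - β = 0.663, so Type II error probability = β = 1 - Power = 0.337
c) P(fail to reject H₀ | H₀ true) = 1 - α = 0.95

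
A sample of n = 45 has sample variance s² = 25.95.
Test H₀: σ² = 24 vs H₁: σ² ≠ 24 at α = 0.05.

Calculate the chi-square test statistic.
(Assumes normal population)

Answer: χ² = 47.5750, fail to reject H₀

Derivation:
df = n - 1 = 44
χ² = (n-1)s²/σ₀² = 44×25.95/24 = 47.5750
Critical values: χ²_{0.975,44} = 27.575, χ²_{0.025,44} = 64.201
Rejection region: χ² < 27.575 or χ² > 64.201
Decision: fail to reject H₀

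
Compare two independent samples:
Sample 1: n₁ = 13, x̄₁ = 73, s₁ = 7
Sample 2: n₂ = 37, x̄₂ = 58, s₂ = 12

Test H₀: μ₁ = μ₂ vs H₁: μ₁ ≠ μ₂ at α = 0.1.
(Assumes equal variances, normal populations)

Pooled variance: s²_p = [12×7² + 36×12²]/(48) = 120.2500
s_p = 10.9659
SE = s_p×√(1/n₁ + 1/n₂) = 10.9659×√(1/13 + 1/37) = 3.5355
t = (x̄₁ - x̄₂)/SE = (73 - 58)/3.5355 = 4.2427
df = 48, t-critical = ±1.677
Decision: reject H₀

Answer: t = 4.2427, reject H₀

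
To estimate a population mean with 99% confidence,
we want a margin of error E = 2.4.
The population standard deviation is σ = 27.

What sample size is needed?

Answer: n = 840

Derivation:
z_0.005 = 2.576
n = (z×σ/E)² = (2.576×27/2.4)²
n = 839.8404
Round up: n = 840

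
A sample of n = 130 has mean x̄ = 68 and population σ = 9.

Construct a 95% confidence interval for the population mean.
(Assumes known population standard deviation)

Confidence level: 95%, α = 0.05
z_0.025 = 1.960
SE = σ/√n = 9/√130 = 0.7894
Margin of error = 1.960 × 0.7894 = 1.5472
CI: x̄ ± margin = 68 ± 1.5472
CI: (66.4528, 69.5472)

Answer: (66.4528, 69.5472)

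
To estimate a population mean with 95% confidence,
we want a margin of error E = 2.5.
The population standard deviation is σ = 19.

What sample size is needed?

Answer: n = 222

Derivation:
z_0.025 = 1.960
n = (z×σ/E)² = (1.960×19/2.5)²
n = 221.8908
Round up: n = 222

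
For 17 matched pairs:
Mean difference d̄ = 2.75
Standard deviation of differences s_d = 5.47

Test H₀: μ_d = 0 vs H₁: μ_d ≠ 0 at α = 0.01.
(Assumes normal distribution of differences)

df = n - 1 = 16
SE = s_d/√n = 5.47/√17 = 1.3267
t = d̄/SE = 2.75/1.3267 = 2.0728
Critical value: t_{0.005,16} = ±2.921
p-value ≈ 0.0547
Decision: fail to reject H₀

Answer: t = 2.0728, fail to reject H₀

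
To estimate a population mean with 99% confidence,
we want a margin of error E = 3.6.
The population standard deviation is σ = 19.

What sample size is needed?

Answer: n = 185

Derivation:
z_0.005 = 2.576
n = (z×σ/E)² = (2.576×19/3.6)²
n = 184.8391
Round up: n = 185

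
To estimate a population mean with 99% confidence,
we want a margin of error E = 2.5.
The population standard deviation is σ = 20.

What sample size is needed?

Answer: n = 425

Derivation:
z_0.005 = 2.576
n = (z×σ/E)² = (2.576×20/2.5)²
n = 424.6897
Round up: n = 425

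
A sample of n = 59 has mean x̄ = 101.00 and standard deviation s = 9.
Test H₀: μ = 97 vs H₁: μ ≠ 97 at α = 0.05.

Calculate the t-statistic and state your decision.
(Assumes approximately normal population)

Answer: t = 3.4138, reject H₀

Derivation:
df = n - 1 = 58
SE = s/√n = 9/√59 = 1.1717
t = (x̄ - μ₀)/SE = (101.00 - 97)/1.1717 = 3.4138
Critical value: t_{0.025,58} = ±2.002
p-value ≈ 0.0012
Decision: reject H₀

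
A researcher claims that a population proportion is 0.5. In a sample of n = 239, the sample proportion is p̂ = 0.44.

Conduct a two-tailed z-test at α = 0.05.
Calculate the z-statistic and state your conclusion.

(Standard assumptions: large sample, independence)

Answer: z = -1.8552, fail to reject H₀

Derivation:
H₀: p = 0.5, H₁: p ≠ 0.5
Standard error: SE = √(p₀(1-p₀)/n) = √(0.5×0.5/239) = 0.032342
z-statistic: z = (p̂ - p₀)/SE = (0.44 - 0.5)/0.032342 = -1.8552
Critical value: z_0.025 = ±1.960
p-value = 0.0636
Decision: fail to reject H₀ at α = 0.05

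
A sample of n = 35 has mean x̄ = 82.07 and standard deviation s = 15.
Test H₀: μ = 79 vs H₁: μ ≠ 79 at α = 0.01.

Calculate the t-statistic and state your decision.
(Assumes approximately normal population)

Answer: t = 1.2108, fail to reject H₀

Derivation:
df = n - 1 = 34
SE = s/√n = 15/√35 = 2.5355
t = (x̄ - μ₀)/SE = (82.07 - 79)/2.5355 = 1.2108
Critical value: t_{0.005,34} = ±2.728
p-value ≈ 0.2343
Decision: fail to reject H₀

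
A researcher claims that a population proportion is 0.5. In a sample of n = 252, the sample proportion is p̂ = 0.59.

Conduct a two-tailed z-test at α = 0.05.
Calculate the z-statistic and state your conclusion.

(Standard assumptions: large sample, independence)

Answer: z = 2.8574, reject H₀

Derivation:
H₀: p = 0.5, H₁: p ≠ 0.5
Standard error: SE = √(p₀(1-p₀)/n) = √(0.5×0.5/252) = 0.031497
z-statistic: z = (p̂ - p₀)/SE = (0.59 - 0.5)/0.031497 = 2.8574
Critical value: z_0.025 = ±1.960
p-value = 0.0043
Decision: reject H₀ at α = 0.05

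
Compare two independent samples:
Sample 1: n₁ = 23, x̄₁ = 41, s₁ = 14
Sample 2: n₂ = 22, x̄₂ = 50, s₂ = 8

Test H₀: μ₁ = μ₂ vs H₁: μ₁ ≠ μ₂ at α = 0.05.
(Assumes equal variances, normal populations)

Pooled variance: s²_p = [22×14² + 21×8²]/(43) = 131.5349
s_p = 11.4689
SE = s_p×√(1/n₁ + 1/n₂) = 11.4689×√(1/23 + 1/22) = 3.4202
t = (x̄₁ - x̄₂)/SE = (41 - 50)/3.4202 = -2.6314
df = 43, t-critical = ±2.017
Decision: reject H₀

Answer: t = -2.6314, reject H₀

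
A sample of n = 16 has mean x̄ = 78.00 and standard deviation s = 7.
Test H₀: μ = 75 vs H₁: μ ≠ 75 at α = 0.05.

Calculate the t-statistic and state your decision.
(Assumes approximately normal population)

Answer: t = 1.7143, fail to reject H₀

Derivation:
df = n - 1 = 15
SE = s/√n = 7/√16 = 1.7500
t = (x̄ - μ₀)/SE = (78.00 - 75)/1.7500 = 1.7143
Critical value: t_{0.025,15} = ±2.131
p-value ≈ 0.1071
Decision: fail to reject H₀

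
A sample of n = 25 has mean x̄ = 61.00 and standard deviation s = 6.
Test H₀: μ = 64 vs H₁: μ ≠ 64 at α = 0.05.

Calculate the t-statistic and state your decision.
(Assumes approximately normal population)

Answer: t = -2.5000, reject H₀

Derivation:
df = n - 1 = 24
SE = s/√n = 6/√25 = 1.2000
t = (x̄ - μ₀)/SE = (61.00 - 64)/1.2000 = -2.5000
Critical value: t_{0.025,24} = ±2.064
p-value ≈ 0.0197
Decision: reject H₀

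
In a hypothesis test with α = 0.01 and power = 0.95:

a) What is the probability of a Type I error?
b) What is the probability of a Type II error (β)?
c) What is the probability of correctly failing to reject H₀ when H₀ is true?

Answer: a) 0.01, b) 0.05, c) 0.99

Derivation:
a) Type I error probability = α = 0.01
b) Power = P(reject H₀ | H₁ true) = 1 - β = 0.95, so Type II error probability = β = 1 - Power = 0.05
c) P(fail to reject H₀ | H₀ true) = 1 - α = 0.99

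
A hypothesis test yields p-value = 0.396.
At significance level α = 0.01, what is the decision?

Compare p-value to α:
0.396 ≥ 0.01
Decision: fail to reject H₀

Answer: fail to reject H₀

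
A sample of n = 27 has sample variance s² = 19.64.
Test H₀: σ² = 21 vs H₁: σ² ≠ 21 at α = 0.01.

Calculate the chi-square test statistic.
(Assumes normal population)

df = n - 1 = 26
χ² = (n-1)s²/σ₀² = 26×19.64/21 = 24.3162
Critical values: χ²_{0.995,26} = 11.160, χ²_{0.005,26} = 48.290
Rejection region: χ² < 11.160 or χ² > 48.290
Decision: fail to reject H₀

Answer: χ² = 24.3162, fail to reject H₀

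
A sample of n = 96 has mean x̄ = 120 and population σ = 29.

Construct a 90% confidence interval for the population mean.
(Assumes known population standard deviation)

Answer: (115.1311, 124.8689)

Derivation:
Confidence level: 90%, α = 0.1
z_0.05 = 1.645
SE = σ/√n = 29/√96 = 2.9598
Margin of error = 1.645 × 2.9598 = 4.8689
CI: x̄ ± margin = 120 ± 4.8689
CI: (115.1311, 124.8689)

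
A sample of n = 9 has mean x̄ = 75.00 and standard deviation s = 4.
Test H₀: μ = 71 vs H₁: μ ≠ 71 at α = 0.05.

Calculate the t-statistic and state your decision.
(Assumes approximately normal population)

df = n - 1 = 8
SE = s/√n = 4/√9 = 1.3333
t = (x̄ - μ₀)/SE = (75.00 - 71)/1.3333 = 3.0001
Critical value: t_{0.025,8} = ±2.306
p-value ≈ 0.0171
Decision: reject H₀

Answer: t = 3.0001, reject H₀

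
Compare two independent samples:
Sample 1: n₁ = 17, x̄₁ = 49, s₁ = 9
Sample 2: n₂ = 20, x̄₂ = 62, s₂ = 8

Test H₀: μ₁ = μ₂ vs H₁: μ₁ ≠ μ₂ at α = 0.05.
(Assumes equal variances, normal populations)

Pooled variance: s²_p = [16×9² + 19×8²]/(35) = 71.7714
s_p = 8.4718
SE = s_p×√(1/n₁ + 1/n₂) = 8.4718×√(1/17 + 1/20) = 2.7947
t = (x̄₁ - x̄₂)/SE = (49 - 62)/2.7947 = -4.6517
df = 35, t-critical = ±2.030
Decision: reject H₀

Answer: t = -4.6517, reject H₀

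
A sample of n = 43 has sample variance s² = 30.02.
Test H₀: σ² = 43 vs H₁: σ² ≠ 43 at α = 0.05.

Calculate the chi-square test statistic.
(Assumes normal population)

df = n - 1 = 42
χ² = (n-1)s²/σ₀² = 42×30.02/43 = 29.3219
Critical values: χ²_{0.975,42} = 25.999, χ²_{0.025,42} = 61.777
Rejection region: χ² < 25.999 or χ² > 61.777
Decision: fail to reject H₀

Answer: χ² = 29.3219, fail to reject H₀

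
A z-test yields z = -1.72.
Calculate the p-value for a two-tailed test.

For z = -1.72:
p = 2×P(Z > |-1.72|) = 2×(1 - Φ(1.72)) = 0.0854

Answer: p-value ≈ 0.0854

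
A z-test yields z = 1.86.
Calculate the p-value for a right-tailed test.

Answer: p-value ≈ 0.0314

Derivation:
For z = 1.86:
p = P(Z > 1.86) = 1 - Φ(1.86) = 0.0314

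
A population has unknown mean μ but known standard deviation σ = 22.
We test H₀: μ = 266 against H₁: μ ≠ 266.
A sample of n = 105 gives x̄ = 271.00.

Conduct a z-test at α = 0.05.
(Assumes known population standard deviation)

Answer: z = 2.3288, reject H₀

Derivation:
Standard error: SE = σ/√n = 22/√105 = 2.1470
z-statistic: z = (x̄ - μ₀)/SE = (271.00 - 266)/2.1470 = 2.3288
Critical value: ±1.960
p-value = 0.0199
Decision: reject H₀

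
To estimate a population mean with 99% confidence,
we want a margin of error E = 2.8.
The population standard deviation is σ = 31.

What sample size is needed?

Answer: n = 814

Derivation:
z_0.005 = 2.576
n = (z×σ/E)² = (2.576×31/2.8)²
n = 813.3904
Round up: n = 814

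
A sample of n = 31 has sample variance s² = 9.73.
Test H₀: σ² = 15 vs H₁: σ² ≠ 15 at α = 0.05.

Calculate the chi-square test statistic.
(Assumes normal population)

df = n - 1 = 30
χ² = (n-1)s²/σ₀² = 30×9.73/15 = 19.4600
Critical values: χ²_{0.975,30} = 16.791, χ²_{0.025,30} = 46.979
Rejection region: χ² < 16.791 or χ² > 46.979
Decision: fail to reject H₀

Answer: χ² = 19.4600, fail to reject H₀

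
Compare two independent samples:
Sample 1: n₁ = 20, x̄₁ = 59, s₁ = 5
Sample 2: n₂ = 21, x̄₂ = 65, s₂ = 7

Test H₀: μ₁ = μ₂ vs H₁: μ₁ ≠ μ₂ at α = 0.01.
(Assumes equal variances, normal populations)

Answer: t = -3.1440, reject H₀

Derivation:
Pooled variance: s²_p = [19×5² + 20×7²]/(39) = 37.3077
s_p = 6.1080
SE = s_p×√(1/n₁ + 1/n₂) = 6.1080×√(1/20 + 1/21) = 1.9084
t = (x̄₁ - x̄₂)/SE = (59 - 65)/1.9084 = -3.1440
df = 39, t-critical = ±2.708
Decision: reject H₀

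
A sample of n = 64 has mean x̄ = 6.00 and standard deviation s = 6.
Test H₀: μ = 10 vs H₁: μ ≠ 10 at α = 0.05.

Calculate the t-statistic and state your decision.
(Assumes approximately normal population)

df = n - 1 = 63
SE = s/√n = 6/√64 = 0.7500
t = (x̄ - μ₀)/SE = (6.00 - 10)/0.7500 = -5.3333
Critical value: t_{0.025,63} = ±1.998
p-value < 0.0001
Decision: reject H₀

Answer: t = -5.3333, reject H₀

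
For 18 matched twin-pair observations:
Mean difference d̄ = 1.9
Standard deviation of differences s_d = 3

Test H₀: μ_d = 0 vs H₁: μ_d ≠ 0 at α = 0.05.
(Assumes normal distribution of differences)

df = n - 1 = 17
SE = s_d/√n = 3/√18 = 0.7071
t = d̄/SE = 1.9/0.7071 = 2.6870
Critical value: t_{0.025,17} = ±2.110
p-value ≈ 0.0156
Decision: reject H₀

Answer: t = 2.6870, reject H₀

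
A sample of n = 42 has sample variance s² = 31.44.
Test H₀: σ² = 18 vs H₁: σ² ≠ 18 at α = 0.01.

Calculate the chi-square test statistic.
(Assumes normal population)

Answer: χ² = 71.6133, reject H₀

Derivation:
df = n - 1 = 41
χ² = (n-1)s²/σ₀² = 41×31.44/18 = 71.6133
Critical values: χ²_{0.995,41} = 21.421, χ²_{0.005,41} = 68.053
Rejection region: χ² < 21.421 or χ² > 68.053
Decision: reject H₀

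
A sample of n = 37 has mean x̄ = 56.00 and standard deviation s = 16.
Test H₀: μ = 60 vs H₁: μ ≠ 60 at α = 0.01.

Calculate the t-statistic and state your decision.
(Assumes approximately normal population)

Answer: t = -1.5207, fail to reject H₀

Derivation:
df = n - 1 = 36
SE = s/√n = 16/√37 = 2.6304
t = (x̄ - μ₀)/SE = (56.00 - 60)/2.6304 = -1.5207
Critical value: t_{0.005,36} = ±2.719
p-value ≈ 0.1371
Decision: fail to reject H₀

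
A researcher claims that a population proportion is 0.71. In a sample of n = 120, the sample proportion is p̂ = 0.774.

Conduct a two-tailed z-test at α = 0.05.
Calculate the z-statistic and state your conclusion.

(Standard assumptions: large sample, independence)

Answer: z = 1.5450, fail to reject H₀

Derivation:
H₀: p = 0.71, H₁: p ≠ 0.71
Standard error: SE = √(p₀(1-p₀)/n) = √(0.71×0.29/120) = 0.041423
z-statistic: z = (p̂ - p₀)/SE = (0.774 - 0.71)/0.041423 = 1.5450
Critical value: z_0.025 = ±1.960
p-value = 0.1223
Decision: fail to reject H₀ at α = 0.05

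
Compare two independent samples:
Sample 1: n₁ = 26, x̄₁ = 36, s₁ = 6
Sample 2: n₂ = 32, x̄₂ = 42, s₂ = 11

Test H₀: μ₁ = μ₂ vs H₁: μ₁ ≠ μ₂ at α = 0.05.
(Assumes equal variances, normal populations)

Pooled variance: s²_p = [25×6² + 31×11²]/(56) = 83.0536
s_p = 9.1134
SE = s_p×√(1/n₁ + 1/n₂) = 9.1134×√(1/26 + 1/32) = 2.4062
t = (x̄₁ - x̄₂)/SE = (36 - 42)/2.4062 = -2.4936
df = 56, t-critical = ±2.003
Decision: reject H₀

Answer: t = -2.4936, reject H₀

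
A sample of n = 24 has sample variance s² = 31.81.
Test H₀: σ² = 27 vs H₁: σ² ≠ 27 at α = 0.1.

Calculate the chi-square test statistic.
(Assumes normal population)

Answer: χ² = 27.0974, fail to reject H₀

Derivation:
df = n - 1 = 23
χ² = (n-1)s²/σ₀² = 23×31.81/27 = 27.0974
Critical values: χ²_{0.95,23} = 13.091, χ²_{0.05,23} = 35.172
Rejection region: χ² < 13.091 or χ² > 35.172
Decision: fail to reject H₀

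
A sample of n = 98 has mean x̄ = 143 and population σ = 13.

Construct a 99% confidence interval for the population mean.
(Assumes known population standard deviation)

Answer: (139.6172, 146.3828)

Derivation:
Confidence level: 99%, α = 0.01
z_0.005 = 2.576
SE = σ/√n = 13/√98 = 1.3132
Margin of error = 2.576 × 1.3132 = 3.3828
CI: x̄ ± margin = 143 ± 3.3828
CI: (139.6172, 146.3828)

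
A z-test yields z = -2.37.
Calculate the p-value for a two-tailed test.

Answer: p-value ≈ 0.0178

Derivation:
For z = -2.37:
p = 2×P(Z > |-2.37|) = 2×(1 - Φ(2.37)) = 0.0178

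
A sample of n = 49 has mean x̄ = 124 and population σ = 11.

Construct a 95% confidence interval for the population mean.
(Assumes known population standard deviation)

Answer: (120.9201, 127.0799)

Derivation:
Confidence level: 95%, α = 0.05
z_0.025 = 1.960
SE = σ/√n = 11/√49 = 1.5714
Margin of error = 1.960 × 1.5714 = 3.0799
CI: x̄ ± margin = 124 ± 3.0799
CI: (120.9201, 127.0799)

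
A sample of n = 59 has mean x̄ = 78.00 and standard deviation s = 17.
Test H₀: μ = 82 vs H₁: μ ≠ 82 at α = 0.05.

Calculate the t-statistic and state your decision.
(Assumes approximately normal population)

Answer: t = -1.8073, fail to reject H₀

Derivation:
df = n - 1 = 58
SE = s/√n = 17/√59 = 2.2132
t = (x̄ - μ₀)/SE = (78.00 - 82)/2.2132 = -1.8073
Critical value: t_{0.025,58} = ±2.002
p-value ≈ 0.0759
Decision: fail to reject H₀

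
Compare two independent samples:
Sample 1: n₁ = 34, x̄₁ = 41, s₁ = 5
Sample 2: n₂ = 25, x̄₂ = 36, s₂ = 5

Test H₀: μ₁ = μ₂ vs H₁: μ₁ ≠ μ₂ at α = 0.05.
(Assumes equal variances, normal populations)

Answer: t = 3.7956, reject H₀

Derivation:
Pooled variance: s²_p = [33×5² + 24×5²]/(57) = 25.0000
s_p = 5.0000
SE = s_p×√(1/n₁ + 1/n₂) = 5.0000×√(1/34 + 1/25) = 1.3173
t = (x̄₁ - x̄₂)/SE = (41 - 36)/1.3173 = 3.7956
df = 57, t-critical = ±2.002
Decision: reject H₀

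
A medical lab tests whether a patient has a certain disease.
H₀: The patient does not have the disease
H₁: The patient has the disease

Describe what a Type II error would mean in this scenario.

Answer: Failing to diagnose a patient who actually has the disease (false negative)

Derivation:
Type I error (α): Rejecting H₀ when H₀ is true
Type II error (β): Failing to reject H₀ when H₁ is true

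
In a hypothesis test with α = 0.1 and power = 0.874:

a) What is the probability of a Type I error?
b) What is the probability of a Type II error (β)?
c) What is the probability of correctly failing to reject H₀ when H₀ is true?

a) Type I error probability = α = 0.1
b) Power = P(reject H₀ | H₁ true) = 1 - β = 0.874, so Type II error probability = β = 1 - Power = 0.126
c) P(fail to reject H₀ | H₀ true) = 1 - α = 0.9

Answer: a) 0.1, b) 0.126, c) 0.9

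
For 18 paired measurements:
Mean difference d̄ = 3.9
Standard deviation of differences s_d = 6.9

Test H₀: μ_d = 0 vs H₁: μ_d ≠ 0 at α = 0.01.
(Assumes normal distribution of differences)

df = n - 1 = 17
SE = s_d/√n = 6.9/√18 = 1.6263
t = d̄/SE = 3.9/1.6263 = 2.3981
Critical value: t_{0.005,17} = ±2.898
p-value ≈ 0.0282
Decision: fail to reject H₀

Answer: t = 2.3981, fail to reject H₀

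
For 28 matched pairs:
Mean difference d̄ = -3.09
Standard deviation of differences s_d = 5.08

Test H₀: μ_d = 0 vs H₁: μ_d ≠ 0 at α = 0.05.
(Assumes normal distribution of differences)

Answer: t = -3.2188, reject H₀

Derivation:
df = n - 1 = 27
SE = s_d/√n = 5.08/√28 = 0.9600
t = d̄/SE = -3.09/0.9600 = -3.2188
Critical value: t_{0.025,27} = ±2.052
p-value ≈ 0.0033
Decision: reject H₀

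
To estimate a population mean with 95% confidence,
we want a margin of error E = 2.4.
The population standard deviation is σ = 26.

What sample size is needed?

Answer: n = 451

Derivation:
z_0.025 = 1.960
n = (z×σ/E)² = (1.960×26/2.4)²
n = 450.8544
Round up: n = 451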